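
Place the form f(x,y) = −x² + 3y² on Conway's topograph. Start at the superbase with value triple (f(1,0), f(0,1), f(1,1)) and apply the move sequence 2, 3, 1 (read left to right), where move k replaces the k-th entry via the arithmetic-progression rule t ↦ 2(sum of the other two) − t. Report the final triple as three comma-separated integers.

start (-1,3,2) = (f(1,0),f(0,1),f(1,1))
replace slot 2: 2·((-1)+2) − 3 = -1 → (-1,-1,2)
replace slot 3: 2·((-1)+(-1)) − 2 = -6 → (-1,-1,-6)
replace slot 1: 2·((-1)+(-6)) − (-1) = -13 → (-13,-1,-6)

-13,-1,-6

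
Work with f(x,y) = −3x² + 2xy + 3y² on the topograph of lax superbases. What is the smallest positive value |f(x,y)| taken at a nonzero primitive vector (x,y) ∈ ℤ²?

river: ρ → (3,4,-2)
river: ρ → (-2,4,3)
river: ρ → (3,2,-3)
river: ρ → (-3,4,2)
river: ρ → (2,4,-3)
river: ρ → (-3,2,3)
closes: descent 0, river 6
min |a| on river = 2

2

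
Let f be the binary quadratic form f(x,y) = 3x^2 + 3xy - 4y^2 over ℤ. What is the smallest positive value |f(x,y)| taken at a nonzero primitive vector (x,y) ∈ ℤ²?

river: ρ → (-4,5,2)
river: ρ → (2,7,-1)
river: ρ → (-1,7,2)
river: ρ → (2,5,-4)
river: ρ → (-4,3,3)
river: ρ → (3,3,-4)
closes: descent 0, river 6
min |a| on river = 1

1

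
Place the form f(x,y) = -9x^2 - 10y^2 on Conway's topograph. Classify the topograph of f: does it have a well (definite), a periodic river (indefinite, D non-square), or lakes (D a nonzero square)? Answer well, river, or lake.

D = b²−4ac = 0² − 4·(-9)·(-10) = -360
D < 0 ⇒ definite ⇒ every region one sign ⇒ single well

well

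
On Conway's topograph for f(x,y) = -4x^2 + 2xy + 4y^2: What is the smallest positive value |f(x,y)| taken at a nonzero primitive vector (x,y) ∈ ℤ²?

river: ρ → (4,6,-2)
river: ρ → (-2,6,4)
river: ρ → (4,2,-4)
river: ρ → (-4,6,2)
river: ρ → (2,6,-4)
river: ρ → (-4,2,4)
closes: descent 0, river 6
min |a| on river = 2

2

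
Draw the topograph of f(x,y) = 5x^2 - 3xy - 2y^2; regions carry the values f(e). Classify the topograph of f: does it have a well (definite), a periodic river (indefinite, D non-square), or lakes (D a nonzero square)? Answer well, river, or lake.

D = b²−4ac = (-3)² − 4·5·(-2) = 49
D = 7² is a perfect square ⇒ form factors over ℤ ⇒ lakes

lake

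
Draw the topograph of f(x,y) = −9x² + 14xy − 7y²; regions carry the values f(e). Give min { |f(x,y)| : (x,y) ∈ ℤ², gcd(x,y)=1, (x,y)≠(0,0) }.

translate: b→4 (≡-14 mod 18), so (9,-14,7)→(9,4,2)
flip: (9,4,2)→(2,-4,9)
translate: b→0 (≡-4 mod 4), so (2,-4,9)→(2,0,7)
reduced (well bottom): (2,0,7) with a≤c, −a<b≤a
well minimum |f| = |-2| = 2 (negative-definite)

2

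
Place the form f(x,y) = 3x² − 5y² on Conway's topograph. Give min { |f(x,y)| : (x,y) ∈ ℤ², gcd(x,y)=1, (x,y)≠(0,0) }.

descent: ρ → (-5,0,3)
descent: ρ → (3,6,-2)  [lands on river]
river: ρ → (-2,6,3)
closes: descent 2, river 2
min |a| on river = 2

2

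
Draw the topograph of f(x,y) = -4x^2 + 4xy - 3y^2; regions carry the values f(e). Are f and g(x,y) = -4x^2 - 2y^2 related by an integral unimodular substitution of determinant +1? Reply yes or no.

D₁ = -32, D₂ = -32
f is negative-definite; reduce −f:
−f: translate: b→4 (≡-4 mod 8), so (4,-4,3)→(4,4,3)
−f: flip: (4,4,3)→(3,-4,4)
−f: translate: b→2 (≡-4 mod 6), so (3,-4,4)→(3,2,3)
−f: reduced (well bottom): (3,2,3) with a≤c, −a<b≤a
flip sign back: reduced form of f is (-3,-2,-3)
g is negative-definite; reduce −g:
−g: flip: (4,0,2)→(2,0,4)
−g: reduced (well bottom): (2,0,4) with a≤c, −a<b≤a
flip sign back: reduced form of g is (-2,0,-4)
reduced forms (-3, -2, -3) vs (-2, 0, -4) ⇒ inequivalent

no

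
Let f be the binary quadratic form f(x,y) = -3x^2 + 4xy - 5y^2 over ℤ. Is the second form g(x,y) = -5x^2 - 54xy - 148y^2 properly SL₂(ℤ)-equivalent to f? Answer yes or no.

D₁ = -44, D₂ = -44
f is negative-definite; reduce −f:
−f: translate: b→2 (≡-4 mod 6), so (3,-4,5)→(3,2,4)
−f: reduced (well bottom): (3,2,4) with a≤c, −a<b≤a
flip sign back: reduced form of f is (-3,-2,-4)
g is negative-definite; reduce −g:
−g: translate: b→4 (≡54 mod 10), so (5,54,148)→(5,4,3)
−g: flip: (5,4,3)→(3,-4,5)
−g: translate: b→2 (≡-4 mod 6), so (3,-4,5)→(3,2,4)
−g: reduced (well bottom): (3,2,4) with a≤c, −a<b≤a
flip sign back: reduced form of g is (-3,-2,-4)
reduced forms (-3, -2, -4) vs (-3, -2, -4) ⇒ equivalent

yes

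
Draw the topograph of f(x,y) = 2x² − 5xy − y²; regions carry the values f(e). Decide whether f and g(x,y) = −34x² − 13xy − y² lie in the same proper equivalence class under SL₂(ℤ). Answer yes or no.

D₁ = 33, D₂ = 33
river cycle of f (length 4): (-1, 5, 2), (2, 3, -3), (-3, 3, 2), (2, 5, -1)
river cycle of g (length 4): (-1, 5, 2), (2, 3, -3), (-3, 3, 2), (2, 5, -1)
cycles coincide ⇒ equivalent

yes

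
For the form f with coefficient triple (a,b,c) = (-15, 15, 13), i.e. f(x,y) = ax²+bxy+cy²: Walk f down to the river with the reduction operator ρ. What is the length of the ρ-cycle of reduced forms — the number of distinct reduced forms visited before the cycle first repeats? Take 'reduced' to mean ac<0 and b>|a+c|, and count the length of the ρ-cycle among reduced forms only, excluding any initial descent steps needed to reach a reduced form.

D = 1005, ⌊√D⌋ = 31
river: ρ → (13,11,-17)
river: ρ → (-17,23,7)
river: ρ → (7,19,-23)
river: ρ → (-23,27,3)
river: ρ → (3,27,-23)
river: ρ → (-23,19,7)
river: ρ → (7,23,-17)
river: ρ → (-17,11,13)
river: ρ → (13,15,-15)
river: ρ → (-15,15,13)
ρ-cycle length = 10 (tail of 0 descent steps not counted)

10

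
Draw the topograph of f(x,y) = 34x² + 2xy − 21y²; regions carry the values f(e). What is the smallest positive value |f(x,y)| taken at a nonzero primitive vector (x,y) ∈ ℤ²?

descent: ρ → (-21,40,15)  [lands on river]
river: ρ → (15,50,-6)
river: ρ → (-6,46,31)
river: ρ → (31,16,-21)
river: ρ → (-21,26,26)
river: ρ → (26,26,-21)
river: ρ → (-21,16,31)
river: ρ → (31,46,-6)
river: ρ → (-6,50,15)
river: ρ → (15,40,-21)
river: ρ → (-21,44,11)
river: ρ → (11,44,-21)
closes: descent 1, river 12
min |a| on river = 6

6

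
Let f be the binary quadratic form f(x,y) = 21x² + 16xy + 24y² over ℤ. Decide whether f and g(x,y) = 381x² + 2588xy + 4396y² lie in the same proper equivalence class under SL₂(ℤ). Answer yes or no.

D₁ = -1760, D₂ = -1760
f: reduced (well bottom): (21,16,24) with a≤c, −a<b≤a
g: translate: b→302 (≡2588 mod 762), so (381,2588,4396)→(381,302,61)
g: flip: (381,302,61)→(61,-302,381)
g: translate: b→-58 (≡-302 mod 122), so (61,-302,381)→(61,-58,21)
g: flip: (61,-58,21)→(21,58,61)
g: translate: b→16 (≡58 mod 42), so (21,58,61)→(21,16,24)
g: reduced (well bottom): (21,16,24) with a≤c, −a<b≤a
reduced forms (21, 16, 24) vs (21, 16, 24) ⇒ equivalent

yes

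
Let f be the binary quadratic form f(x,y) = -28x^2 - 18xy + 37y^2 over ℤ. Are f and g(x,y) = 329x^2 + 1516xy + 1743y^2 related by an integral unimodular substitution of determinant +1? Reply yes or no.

D₁ = 4468, D₂ = 4468
river cycle of f (length 82): (37, 18, -28), (-28, 38, 27), (27, 16, -39), (-39, 62, 4), (4, 66, -7), (-7, 60, 31), (31, 64, -3), (-3, 62, 52), (52, 42, -13), (-13, 62, 12), … (72 more)
river cycle of g (length 82): (27, 16, -39), (-39, 62, 4), (4, 66, -7), (-7, 60, 31), (31, 64, -3), (-3, 62, 52), (52, 42, -13), (-13, 62, 12), (12, 58, -23), (-23, 34, 36), … (72 more)
cycles coincide ⇒ equivalent

yes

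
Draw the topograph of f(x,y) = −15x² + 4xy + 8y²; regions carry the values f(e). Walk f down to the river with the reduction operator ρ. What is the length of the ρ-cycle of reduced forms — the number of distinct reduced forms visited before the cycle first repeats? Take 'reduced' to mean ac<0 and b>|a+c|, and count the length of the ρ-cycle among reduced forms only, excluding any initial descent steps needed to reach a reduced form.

D = 496, ⌊√D⌋ = 22
descent: ρ → (8,12,-11)  [lands on river]
river: ρ → (-11,10,9)
river: ρ → (9,8,-12)
river: ρ → (-12,16,5)
river: ρ → (5,14,-15)
river: ρ → (-15,16,4)
river: ρ → (4,16,-15)
river: ρ → (-15,14,5)
river: ρ → (5,16,-12)
river: ρ → (-12,8,9)
river: ρ → (9,10,-11)
river: ρ → (-11,12,8)
river: ρ → (8,20,-3)
river: ρ → (-3,22,1)
river: ρ → (1,22,-3)
river: ρ → (-3,20,8)
ρ-cycle length = 16 (tail of 1 descent step not counted)

16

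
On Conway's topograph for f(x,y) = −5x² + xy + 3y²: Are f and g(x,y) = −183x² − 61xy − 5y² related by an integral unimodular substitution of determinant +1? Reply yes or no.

D₁ = 61, D₂ = 61
river cycle of f (length 6): (3, 5, -3), (-3, 7, 1), (1, 7, -3), (-3, 5, 3), (3, 7, -1), (-1, 7, 3)
river cycle of g (length 6): (3, 5, -3), (-3, 7, 1), (1, 7, -3), (-3, 5, 3), (3, 7, -1), (-1, 7, 3)
cycles coincide ⇒ equivalent

yes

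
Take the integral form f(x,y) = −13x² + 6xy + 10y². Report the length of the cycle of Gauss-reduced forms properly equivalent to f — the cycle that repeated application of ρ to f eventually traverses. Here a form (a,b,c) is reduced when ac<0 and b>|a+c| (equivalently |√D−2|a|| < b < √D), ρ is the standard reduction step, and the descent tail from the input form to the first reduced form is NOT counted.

D = 556, ⌊√D⌋ = 23
river: ρ → (10,14,-9)
river: ρ → (-9,22,2)
river: ρ → (2,22,-9)
river: ρ → (-9,14,10)
river: ρ → (10,6,-13)
river: ρ → (-13,20,3)
river: ρ → (3,22,-6)
river: ρ → (-6,14,15)
river: ρ → (15,16,-5)
river: ρ → (-5,14,18)
river: ρ → (18,22,-1)
river: ρ → (-1,22,18)
river: ρ → (18,14,-5)
river: ρ → (-5,16,15)
river: ρ → (15,14,-6)
river: ρ → (-6,22,3)
river: ρ → (3,20,-13)
river: ρ → (-13,6,10)
ρ-cycle length = 18 (tail of 0 descent steps not counted)

18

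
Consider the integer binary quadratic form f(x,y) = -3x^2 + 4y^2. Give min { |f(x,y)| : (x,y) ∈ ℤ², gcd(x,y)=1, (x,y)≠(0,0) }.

descent: ρ → (4,0,-3)
descent: ρ → (-3,6,1)  [lands on river]
river: ρ → (1,6,-3)
closes: descent 2, river 2
min |a| on river = 1

1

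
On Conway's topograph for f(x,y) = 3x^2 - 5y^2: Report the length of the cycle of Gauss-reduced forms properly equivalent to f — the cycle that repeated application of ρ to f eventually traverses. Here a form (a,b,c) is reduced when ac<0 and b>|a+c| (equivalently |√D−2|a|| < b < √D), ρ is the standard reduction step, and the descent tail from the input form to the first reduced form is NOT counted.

D = 60, ⌊√D⌋ = 7
descent: ρ → (-5,0,3)
descent: ρ → (3,6,-2)  [lands on river]
river: ρ → (-2,6,3)
ρ-cycle length = 2 (tail of 2 descent steps not counted)

2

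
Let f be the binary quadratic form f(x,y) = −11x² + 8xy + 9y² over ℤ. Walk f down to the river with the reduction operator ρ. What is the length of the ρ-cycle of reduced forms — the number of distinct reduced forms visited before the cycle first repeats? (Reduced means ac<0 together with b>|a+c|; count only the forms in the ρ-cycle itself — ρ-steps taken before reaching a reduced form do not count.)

D = 460, ⌊√D⌋ = 21
river: ρ → (9,10,-10)
river: ρ → (-10,10,9)
river: ρ → (9,8,-11)
river: ρ → (-11,14,6)
river: ρ → (6,10,-15)
river: ρ → (-15,20,1)
river: ρ → (1,20,-15)
river: ρ → (-15,10,6)
river: ρ → (6,14,-11)
river: ρ → (-11,8,9)
ρ-cycle length = 10 (tail of 0 descent steps not counted)

10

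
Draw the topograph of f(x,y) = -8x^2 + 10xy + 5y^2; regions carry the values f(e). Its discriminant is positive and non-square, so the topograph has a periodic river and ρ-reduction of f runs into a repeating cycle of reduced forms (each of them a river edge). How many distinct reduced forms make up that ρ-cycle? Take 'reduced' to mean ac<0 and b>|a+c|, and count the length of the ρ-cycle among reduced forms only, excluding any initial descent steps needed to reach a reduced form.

D = 260, ⌊√D⌋ = 16
river: ρ → (5,10,-8)
river: ρ → (-8,6,7)
river: ρ → (7,8,-7)
river: ρ → (-7,6,8)
river: ρ → (8,10,-5)
river: ρ → (-5,10,8)
river: ρ → (8,6,-7)
river: ρ → (-7,8,7)
river: ρ → (7,6,-8)
river: ρ → (-8,10,5)
ρ-cycle length = 10 (tail of 0 descent steps not counted)

10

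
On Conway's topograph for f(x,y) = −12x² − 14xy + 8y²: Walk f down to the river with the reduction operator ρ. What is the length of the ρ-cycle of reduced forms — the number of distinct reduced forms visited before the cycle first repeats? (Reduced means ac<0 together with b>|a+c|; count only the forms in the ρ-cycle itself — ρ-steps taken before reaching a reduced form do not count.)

D = 580, ⌊√D⌋ = 24
descent: ρ → (8,14,-12)  [lands on river]
river: ρ → (-12,10,10)
river: ρ → (10,10,-12)
river: ρ → (-12,14,8)
river: ρ → (8,18,-8)
river: ρ → (-8,14,12)
river: ρ → (12,10,-10)
river: ρ → (-10,10,12)
river: ρ → (12,14,-8)
river: ρ → (-8,18,8)
ρ-cycle length = 10 (tail of 1 descent step not counted)

10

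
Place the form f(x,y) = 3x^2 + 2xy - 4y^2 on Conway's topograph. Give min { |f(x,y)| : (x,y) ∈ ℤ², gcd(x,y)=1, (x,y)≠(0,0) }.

river: ρ → (-4,6,1)
river: ρ → (1,6,-4)
river: ρ → (-4,2,3)
river: ρ → (3,4,-3)
river: ρ → (-3,2,4)
river: ρ → (4,6,-1)
river: ρ → (-1,6,4)
river: ρ → (4,2,-3)
river: ρ → (-3,4,3)
river: ρ → (3,2,-4)
closes: descent 0, river 10
min |a| on river = 1

1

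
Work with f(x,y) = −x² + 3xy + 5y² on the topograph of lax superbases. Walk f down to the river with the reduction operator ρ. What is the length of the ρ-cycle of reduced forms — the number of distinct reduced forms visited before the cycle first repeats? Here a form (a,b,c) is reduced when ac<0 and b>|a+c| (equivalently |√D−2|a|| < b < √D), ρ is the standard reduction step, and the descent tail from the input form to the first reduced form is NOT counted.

D = 29, ⌊√D⌋ = 5
descent: ρ → (5,-3,-1)
descent: ρ → (-1,5,1)  [lands on river]
river: ρ → (1,5,-1)
ρ-cycle length = 2 (tail of 2 descent steps not counted)

2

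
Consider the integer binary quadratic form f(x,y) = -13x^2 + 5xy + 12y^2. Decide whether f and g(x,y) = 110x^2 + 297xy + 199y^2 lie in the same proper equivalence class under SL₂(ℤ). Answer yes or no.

D₁ = 649, D₂ = 649
river cycle of f (length 34): (12, 19, -6), (-6, 17, 15), (15, 13, -8), (-8, 19, 9), (9, 17, -10), (-10, 23, 3), (3, 25, -2), (-2, 23, 15), (15, 7, -10), (-10, 13, 12), … (24 more)
river cycle of g (length 34): (12, 19, -6), (-6, 17, 15), (15, 13, -8), (-8, 19, 9), (9, 17, -10), (-10, 23, 3), (3, 25, -2), (-2, 23, 15), (15, 7, -10), (-10, 13, 12), … (24 more)
cycles coincide ⇒ equivalent

yes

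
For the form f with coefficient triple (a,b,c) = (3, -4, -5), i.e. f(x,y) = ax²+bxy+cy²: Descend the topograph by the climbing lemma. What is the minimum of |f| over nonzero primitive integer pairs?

descent: ρ → (-5,4,3)  [lands on river]
river: ρ → (3,8,-1)
river: ρ → (-1,8,3)
river: ρ → (3,4,-5)
river: ρ → (-5,6,2)
river: ρ → (2,6,-5)
closes: descent 1, river 6
min |a| on river = 1

1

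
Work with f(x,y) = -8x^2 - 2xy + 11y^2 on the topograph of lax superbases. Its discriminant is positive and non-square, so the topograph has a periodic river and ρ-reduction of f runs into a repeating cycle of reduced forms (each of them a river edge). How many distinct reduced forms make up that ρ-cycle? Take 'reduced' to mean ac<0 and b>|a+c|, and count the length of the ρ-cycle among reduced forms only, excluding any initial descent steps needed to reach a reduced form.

D = 356, ⌊√D⌋ = 18
descent: ρ → (11,2,-8)
descent: ρ → (-8,14,5)  [lands on river]
river: ρ → (5,16,-5)
river: ρ → (-5,14,8)
river: ρ → (8,18,-1)
river: ρ → (-1,18,8)
river: ρ → (8,14,-5)
river: ρ → (-5,16,5)
river: ρ → (5,14,-8)
river: ρ → (-8,18,1)
river: ρ → (1,18,-8)
ρ-cycle length = 10 (tail of 2 descent steps not counted)

10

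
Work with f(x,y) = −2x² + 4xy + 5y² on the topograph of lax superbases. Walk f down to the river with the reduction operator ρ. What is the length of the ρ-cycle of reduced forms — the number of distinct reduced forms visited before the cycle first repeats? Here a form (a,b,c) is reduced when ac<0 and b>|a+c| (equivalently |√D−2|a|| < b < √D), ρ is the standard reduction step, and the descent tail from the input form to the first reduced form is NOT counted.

D = 56, ⌊√D⌋ = 7
river: ρ → (5,6,-1)
river: ρ → (-1,6,5)
river: ρ → (5,4,-2)
river: ρ → (-2,4,5)
ρ-cycle length = 4 (tail of 0 descent steps not counted)

4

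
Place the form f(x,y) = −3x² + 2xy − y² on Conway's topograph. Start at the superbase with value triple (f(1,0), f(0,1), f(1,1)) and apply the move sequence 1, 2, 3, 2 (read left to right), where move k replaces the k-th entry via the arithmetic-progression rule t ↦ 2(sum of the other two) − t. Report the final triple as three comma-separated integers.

start (-3,-1,-2) = (f(1,0),f(0,1),f(1,1))
replace slot 1: 2·((-1)+(-2)) − (-3) = -3 → (-3,-1,-2)
replace slot 2: 2·((-3)+(-2)) − (-1) = -9 → (-3,-9,-2)
replace slot 3: 2·((-3)+(-9)) − (-2) = -22 → (-3,-9,-22)
replace slot 2: 2·((-3)+(-22)) − (-9) = -41 → (-3,-41,-22)

-3,-41,-22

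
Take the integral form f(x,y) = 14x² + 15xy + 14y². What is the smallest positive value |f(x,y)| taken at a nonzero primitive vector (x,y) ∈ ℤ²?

translate: b→-13 (≡15 mod 28), so (14,15,14)→(14,-13,13)
flip: (14,-13,13)→(13,13,14)
reduced (well bottom): (13,13,14) with a≤c, −a<b≤a
well minimum = a = 13

13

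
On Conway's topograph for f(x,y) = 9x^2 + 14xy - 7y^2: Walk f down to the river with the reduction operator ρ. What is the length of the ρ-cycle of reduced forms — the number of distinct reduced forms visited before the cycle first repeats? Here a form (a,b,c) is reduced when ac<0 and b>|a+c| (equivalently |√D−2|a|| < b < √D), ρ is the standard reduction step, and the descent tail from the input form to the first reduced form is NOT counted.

D = 448, ⌊√D⌋ = 21
river: ρ → (-7,14,9)
river: ρ → (9,4,-12)
river: ρ → (-12,20,1)
river: ρ → (1,20,-12)
river: ρ → (-12,4,9)
river: ρ → (9,14,-7)
ρ-cycle length = 6 (tail of 0 descent steps not counted)

6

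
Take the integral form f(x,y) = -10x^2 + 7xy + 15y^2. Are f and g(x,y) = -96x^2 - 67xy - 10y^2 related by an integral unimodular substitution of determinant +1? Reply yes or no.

D₁ = 649, D₂ = 649
river cycle of f (length 34): (15, 23, -2), (-2, 25, 3), (3, 23, -10), (-10, 17, 9), (9, 19, -8), (-8, 13, 15), (15, 17, -6), (-6, 19, 12), (12, 5, -13), (-13, 21, 4), … (24 more)
river cycle of g (length 34): (-10, 7, 15), (15, 23, -2), (-2, 25, 3), (3, 23, -10), (-10, 17, 9), (9, 19, -8), (-8, 13, 15), (15, 17, -6), (-6, 19, 12), (12, 5, -13), … (24 more)
cycles coincide ⇒ equivalent

yes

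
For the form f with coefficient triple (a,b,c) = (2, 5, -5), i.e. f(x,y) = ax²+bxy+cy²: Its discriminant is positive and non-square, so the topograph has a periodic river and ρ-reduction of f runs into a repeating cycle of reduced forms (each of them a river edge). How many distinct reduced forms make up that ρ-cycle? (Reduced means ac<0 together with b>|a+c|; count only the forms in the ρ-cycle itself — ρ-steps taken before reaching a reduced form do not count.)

D = 65, ⌊√D⌋ = 8
river: ρ → (-5,5,2)
river: ρ → (2,7,-2)
river: ρ → (-2,5,5)
river: ρ → (5,5,-2)
river: ρ → (-2,7,2)
river: ρ → (2,5,-5)
ρ-cycle length = 6 (tail of 0 descent steps not counted)

6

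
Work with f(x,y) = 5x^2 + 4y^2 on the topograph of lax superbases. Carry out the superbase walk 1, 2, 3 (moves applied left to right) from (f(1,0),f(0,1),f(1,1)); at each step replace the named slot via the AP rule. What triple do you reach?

start (5,4,9) = (f(1,0),f(0,1),f(1,1))
replace slot 1: 2·(4+9) − 5 = 21 → (21,4,9)
replace slot 2: 2·(21+9) − 4 = 56 → (21,56,9)
replace slot 3: 2·(21+56) − 9 = 145 → (21,56,145)

21,56,145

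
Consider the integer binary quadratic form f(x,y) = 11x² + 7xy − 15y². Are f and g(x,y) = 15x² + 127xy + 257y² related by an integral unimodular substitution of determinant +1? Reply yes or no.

D₁ = 709, D₂ = 709
river cycle of f (length 34): (-15, 23, 3), (3, 25, -7), (-7, 17, 15), (15, 13, -9), (-9, 23, 5), (5, 17, -21), (-21, 25, 1), (1, 25, -21), (-21, 17, 5), (5, 23, -9), … (24 more)
river cycle of g (length 34): (15, 7, -11), (-11, 15, 11), (11, 7, -15), (-15, 23, 3), (3, 25, -7), (-7, 17, 15), (15, 13, -9), (-9, 23, 5), (5, 17, -21), (-21, 25, 1), … (24 more)
cycles coincide ⇒ equivalent

yes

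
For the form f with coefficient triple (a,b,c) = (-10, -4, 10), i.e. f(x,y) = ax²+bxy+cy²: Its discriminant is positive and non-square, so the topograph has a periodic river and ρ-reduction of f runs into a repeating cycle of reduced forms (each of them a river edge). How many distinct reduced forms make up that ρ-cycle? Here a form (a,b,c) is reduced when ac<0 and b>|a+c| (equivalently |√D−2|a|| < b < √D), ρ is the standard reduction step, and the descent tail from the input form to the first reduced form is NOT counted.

D = 416, ⌊√D⌋ = 20
descent: ρ → (10,4,-10)  [lands on river]
river: ρ → (-10,16,4)
river: ρ → (4,16,-10)
river: ρ → (-10,4,10)
river: ρ → (10,16,-4)
river: ρ → (-4,16,10)
ρ-cycle length = 6 (tail of 1 descent step not counted)

6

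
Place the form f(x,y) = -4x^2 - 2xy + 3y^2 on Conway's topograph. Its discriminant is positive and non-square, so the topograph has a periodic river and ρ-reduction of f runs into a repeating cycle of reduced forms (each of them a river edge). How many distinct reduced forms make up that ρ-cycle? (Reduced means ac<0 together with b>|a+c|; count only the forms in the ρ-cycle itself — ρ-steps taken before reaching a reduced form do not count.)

D = 52, ⌊√D⌋ = 7
descent: ρ → (3,2,-4)  [lands on river]
river: ρ → (-4,6,1)
river: ρ → (1,6,-4)
river: ρ → (-4,2,3)
river: ρ → (3,4,-3)
river: ρ → (-3,2,4)
river: ρ → (4,6,-1)
river: ρ → (-1,6,4)
river: ρ → (4,2,-3)
river: ρ → (-3,4,3)
ρ-cycle length = 10 (tail of 1 descent step not counted)

10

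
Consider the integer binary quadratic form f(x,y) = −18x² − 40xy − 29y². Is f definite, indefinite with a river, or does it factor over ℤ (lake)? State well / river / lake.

D = b²−4ac = (-40)² − 4·(-18)·(-29) = -488
D < 0 ⇒ definite ⇒ every region one sign ⇒ single well

well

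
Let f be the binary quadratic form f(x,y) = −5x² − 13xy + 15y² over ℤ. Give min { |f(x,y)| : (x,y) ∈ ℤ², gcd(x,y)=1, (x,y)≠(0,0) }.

descent: ρ → (15,13,-5)  [lands on river]
river: ρ → (-5,17,9)
river: ρ → (9,19,-3)
river: ρ → (-3,17,15)
closes: descent 1, river 4
min |a| on river = 3

3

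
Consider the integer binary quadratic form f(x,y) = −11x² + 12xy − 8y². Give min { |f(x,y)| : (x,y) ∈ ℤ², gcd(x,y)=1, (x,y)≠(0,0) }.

translate: b→10 (≡-12 mod 22), so (11,-12,8)→(11,10,7)
flip: (11,10,7)→(7,-10,11)
translate: b→4 (≡-10 mod 14), so (7,-10,11)→(7,4,8)
reduced (well bottom): (7,4,8) with a≤c, −a<b≤a
well minimum |f| = |-7| = 7 (negative-definite)

7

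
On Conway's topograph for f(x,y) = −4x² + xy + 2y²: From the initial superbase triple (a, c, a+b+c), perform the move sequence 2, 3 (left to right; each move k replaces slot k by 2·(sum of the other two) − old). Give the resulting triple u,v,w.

start (-4,2,-1) = (f(1,0),f(0,1),f(1,1))
replace slot 2: 2·((-4)+(-1)) − 2 = -12 → (-4,-12,-1)
replace slot 3: 2·((-4)+(-12)) − (-1) = -31 → (-4,-12,-31)

-4,-12,-31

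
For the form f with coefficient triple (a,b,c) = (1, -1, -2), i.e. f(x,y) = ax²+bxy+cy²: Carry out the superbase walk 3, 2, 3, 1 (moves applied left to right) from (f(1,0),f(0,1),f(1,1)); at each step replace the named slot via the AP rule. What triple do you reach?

start (1,-2,-2) = (f(1,0),f(0,1),f(1,1))
replace slot 3: 2·(1+(-2)) − (-2) = 0 → (1,-2,0)
replace slot 2: 2·(1+0) − (-2) = 4 → (1,4,0)
replace slot 3: 2·(1+4) − 0 = 10 → (1,4,10)
replace slot 1: 2·(4+10) − 1 = 27 → (27,4,10)

27,4,10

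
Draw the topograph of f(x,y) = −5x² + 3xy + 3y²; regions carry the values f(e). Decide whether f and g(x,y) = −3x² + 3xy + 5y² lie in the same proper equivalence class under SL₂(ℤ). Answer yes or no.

D₁ = 69, D₂ = 69
river cycle of f (length 4): (3, 3, -5), (-5, 7, 1), (1, 7, -5), (-5, 3, 3)
river cycle of g (length 4): (5, 7, -1), (-1, 7, 5), (5, 3, -3), (-3, 3, 5)
cycles differ ⇒ inequivalent

no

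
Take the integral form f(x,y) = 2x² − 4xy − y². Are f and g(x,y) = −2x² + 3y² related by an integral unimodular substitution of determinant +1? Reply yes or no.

D₁ = 24, D₂ = 24
river cycle of f (length 2): (-1, 4, 2), (2, 4, -1)
river cycle of g (length 2): (-2, 4, 1), (1, 4, -2)
cycles differ ⇒ inequivalent

no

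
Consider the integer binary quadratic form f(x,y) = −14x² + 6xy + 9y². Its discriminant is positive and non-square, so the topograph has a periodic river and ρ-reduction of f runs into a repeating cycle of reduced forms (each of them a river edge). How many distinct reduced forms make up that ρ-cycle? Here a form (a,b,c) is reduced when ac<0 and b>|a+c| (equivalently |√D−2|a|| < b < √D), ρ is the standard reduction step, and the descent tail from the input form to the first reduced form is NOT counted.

D = 540, ⌊√D⌋ = 23
river: ρ → (9,12,-11)
river: ρ → (-11,10,10)
river: ρ → (10,10,-11)
river: ρ → (-11,12,9)
river: ρ → (9,6,-14)
river: ρ → (-14,22,1)
river: ρ → (1,22,-14)
river: ρ → (-14,6,9)
ρ-cycle length = 8 (tail of 0 descent steps not counted)

8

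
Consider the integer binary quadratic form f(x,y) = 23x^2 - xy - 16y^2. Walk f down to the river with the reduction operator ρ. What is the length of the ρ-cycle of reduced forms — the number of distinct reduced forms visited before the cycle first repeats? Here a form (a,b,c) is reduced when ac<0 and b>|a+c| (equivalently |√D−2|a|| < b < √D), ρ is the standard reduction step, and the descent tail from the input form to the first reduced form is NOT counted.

D = 1473, ⌊√D⌋ = 38
descent: ρ → (-16,33,6)  [lands on river]
river: ρ → (6,27,-31)
river: ρ → (-31,35,2)
river: ρ → (2,37,-13)
river: ρ → (-13,15,24)
river: ρ → (24,33,-4)
river: ρ → (-4,31,32)
river: ρ → (32,33,-3)
river: ρ → (-3,33,32)
river: ρ → (32,31,-4)
river: ρ → (-4,33,24)
river: ρ → (24,15,-13)
river: ρ → (-13,37,2)
river: ρ → (2,35,-31)
river: ρ → (-31,27,6)
river: ρ → (6,33,-16)
river: ρ → (-16,31,8)
river: ρ → (8,33,-12)
river: ρ → (-12,15,26)
river: ρ → (26,37,-1)
river: ρ → (-1,37,26)
river: ρ → (26,15,-12)
river: ρ → (-12,33,8)
river: ρ → (8,31,-16)
ρ-cycle length = 24 (tail of 1 descent step not counted)

24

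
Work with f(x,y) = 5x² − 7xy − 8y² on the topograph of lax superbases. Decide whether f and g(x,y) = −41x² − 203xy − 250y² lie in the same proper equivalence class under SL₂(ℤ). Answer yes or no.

D₁ = 209, D₂ = 209
river cycle of f (length 12): (-8, 7, 5), (5, 13, -2), (-2, 11, 11), (11, 11, -2), (-2, 13, 5), (5, 7, -8), (-8, 9, 4), (4, 7, -10), (-10, 13, 1), (1, 13, -10), … (2 more)
river cycle of g (length 12): (-8, 7, 5), (5, 13, -2), (-2, 11, 11), (11, 11, -2), (-2, 13, 5), (5, 7, -8), (-8, 9, 4), (4, 7, -10), (-10, 13, 1), (1, 13, -10), … (2 more)
cycles coincide ⇒ equivalent

yes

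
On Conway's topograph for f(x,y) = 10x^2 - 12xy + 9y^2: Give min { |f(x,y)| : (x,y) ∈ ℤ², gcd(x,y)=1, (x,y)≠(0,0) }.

translate: b→8 (≡-12 mod 20), so (10,-12,9)→(10,8,7)
flip: (10,8,7)→(7,-8,10)
translate: b→6 (≡-8 mod 14), so (7,-8,10)→(7,6,9)
reduced (well bottom): (7,6,9) with a≤c, −a<b≤a
well minimum = a = 7

7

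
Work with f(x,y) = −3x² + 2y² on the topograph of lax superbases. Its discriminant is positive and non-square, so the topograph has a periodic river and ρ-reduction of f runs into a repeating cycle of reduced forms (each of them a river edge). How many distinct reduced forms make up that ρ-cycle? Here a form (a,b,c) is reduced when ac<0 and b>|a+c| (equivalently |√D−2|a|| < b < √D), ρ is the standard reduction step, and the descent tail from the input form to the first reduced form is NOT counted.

D = 24, ⌊√D⌋ = 4
descent: ρ → (2,4,-1)  [lands on river]
river: ρ → (-1,4,2)
ρ-cycle length = 2 (tail of 1 descent step not counted)

2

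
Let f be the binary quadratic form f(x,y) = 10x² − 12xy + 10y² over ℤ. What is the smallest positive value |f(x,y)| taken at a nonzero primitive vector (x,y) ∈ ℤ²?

translate: b→8 (≡-12 mod 20), so (10,-12,10)→(10,8,8)
flip: (10,8,8)→(8,-8,10)
translate: b→8 (≡-8 mod 16), so (8,-8,10)→(8,8,10)
reduced (well bottom): (8,8,10) with a≤c, −a<b≤a
well minimum = a = 8

8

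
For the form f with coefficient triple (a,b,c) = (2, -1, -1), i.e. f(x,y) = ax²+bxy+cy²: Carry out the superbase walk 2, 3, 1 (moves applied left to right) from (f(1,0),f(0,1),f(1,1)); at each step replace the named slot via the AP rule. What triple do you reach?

start (2,-1,0) = (f(1,0),f(0,1),f(1,1))
replace slot 2: 2·(2+0) − (-1) = 5 → (2,5,0)
replace slot 3: 2·(2+5) − 0 = 14 → (2,5,14)
replace slot 1: 2·(5+14) − 2 = 36 → (36,5,14)

36,5,14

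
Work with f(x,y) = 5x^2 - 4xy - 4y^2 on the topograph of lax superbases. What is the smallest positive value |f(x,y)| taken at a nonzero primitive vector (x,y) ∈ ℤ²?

descent: ρ → (-4,4,5)  [lands on river]
river: ρ → (5,6,-3)
river: ρ → (-3,6,5)
river: ρ → (5,4,-4)
closes: descent 1, river 4
min |a| on river = 3

3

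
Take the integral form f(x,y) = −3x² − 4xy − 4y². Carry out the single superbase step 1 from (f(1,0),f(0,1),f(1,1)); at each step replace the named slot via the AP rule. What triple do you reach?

start (-3,-4,-11) = (f(1,0),f(0,1),f(1,1))
replace slot 1: 2·((-4)+(-11)) − (-3) = -27 → (-27,-4,-11)

-27,-4,-11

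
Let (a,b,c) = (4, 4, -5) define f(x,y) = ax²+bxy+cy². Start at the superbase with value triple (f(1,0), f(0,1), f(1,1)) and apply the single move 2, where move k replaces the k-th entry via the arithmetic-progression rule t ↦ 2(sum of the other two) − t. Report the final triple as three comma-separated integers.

start (4,-5,3) = (f(1,0),f(0,1),f(1,1))
replace slot 2: 2·(4+3) − (-5) = 19 → (4,19,3)

4,19,3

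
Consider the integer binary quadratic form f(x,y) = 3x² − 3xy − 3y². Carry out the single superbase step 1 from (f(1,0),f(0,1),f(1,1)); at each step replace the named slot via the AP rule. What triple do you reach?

start (3,-3,-3) = (f(1,0),f(0,1),f(1,1))
replace slot 1: 2·((-3)+(-3)) − 3 = -15 → (-15,-3,-3)

-15,-3,-3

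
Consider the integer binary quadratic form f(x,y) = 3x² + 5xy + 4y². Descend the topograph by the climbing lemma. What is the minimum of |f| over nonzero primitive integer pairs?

translate: b→-1 (≡5 mod 6), so (3,5,4)→(3,-1,2)
flip: (3,-1,2)→(2,1,3)
reduced (well bottom): (2,1,3) with a≤c, −a<b≤a
well minimum = a = 2

2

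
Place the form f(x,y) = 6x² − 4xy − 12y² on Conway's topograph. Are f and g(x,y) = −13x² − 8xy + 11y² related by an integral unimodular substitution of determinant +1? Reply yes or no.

D₁ = 304, D₂ = 636
discriminants differ ⇒ not SL₂(ℤ)-equivalent

no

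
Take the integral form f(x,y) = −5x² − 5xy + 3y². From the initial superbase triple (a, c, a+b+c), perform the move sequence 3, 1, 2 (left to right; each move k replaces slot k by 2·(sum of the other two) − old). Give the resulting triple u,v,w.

start (-5,3,-7) = (f(1,0),f(0,1),f(1,1))
replace slot 3: 2·((-5)+3) − (-7) = 3 → (-5,3,3)
replace slot 1: 2·(3+3) − (-5) = 17 → (17,3,3)
replace slot 2: 2·(17+3) − 3 = 37 → (17,37,3)

17,37,3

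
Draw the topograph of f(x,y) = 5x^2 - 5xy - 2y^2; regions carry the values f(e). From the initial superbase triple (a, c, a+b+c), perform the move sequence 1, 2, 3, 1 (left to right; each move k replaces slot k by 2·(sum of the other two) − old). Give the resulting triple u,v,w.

start (5,-2,-2) = (f(1,0),f(0,1),f(1,1))
replace slot 1: 2·((-2)+(-2)) − 5 = -13 → (-13,-2,-2)
replace slot 2: 2·((-13)+(-2)) − (-2) = -28 → (-13,-28,-2)
replace slot 3: 2·((-13)+(-28)) − (-2) = -80 → (-13,-28,-80)
replace slot 1: 2·((-28)+(-80)) − (-13) = -203 → (-203,-28,-80)

-203,-28,-80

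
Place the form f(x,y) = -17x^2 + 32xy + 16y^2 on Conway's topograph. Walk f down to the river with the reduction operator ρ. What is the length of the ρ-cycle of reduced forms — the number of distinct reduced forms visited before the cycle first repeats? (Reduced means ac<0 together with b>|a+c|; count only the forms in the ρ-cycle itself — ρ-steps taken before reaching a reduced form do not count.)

D = 2112, ⌊√D⌋ = 45
river: ρ → (16,32,-17)
river: ρ → (-17,36,12)
river: ρ → (12,36,-17)
river: ρ → (-17,32,16)
ρ-cycle length = 4 (tail of 0 descent steps not counted)

4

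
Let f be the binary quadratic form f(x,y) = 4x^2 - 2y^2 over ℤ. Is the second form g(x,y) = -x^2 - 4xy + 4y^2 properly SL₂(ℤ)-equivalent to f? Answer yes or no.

D₁ = 32, D₂ = 32
river cycle of f (length 2): (-2, 4, 2), (2, 4, -2)
river cycle of g (length 2): (4, 4, -1), (-1, 4, 4)
cycles differ ⇒ inequivalent

no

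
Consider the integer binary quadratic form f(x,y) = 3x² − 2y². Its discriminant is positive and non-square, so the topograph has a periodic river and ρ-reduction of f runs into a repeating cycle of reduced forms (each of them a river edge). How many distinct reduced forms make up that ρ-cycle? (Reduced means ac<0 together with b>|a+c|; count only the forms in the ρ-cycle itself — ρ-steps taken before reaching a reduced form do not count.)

D = 24, ⌊√D⌋ = 4
descent: ρ → (-2,4,1)  [lands on river]
river: ρ → (1,4,-2)
ρ-cycle length = 2 (tail of 1 descent step not counted)

2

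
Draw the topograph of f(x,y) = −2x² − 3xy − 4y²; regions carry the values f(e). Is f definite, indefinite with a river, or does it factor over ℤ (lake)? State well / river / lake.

D = b²−4ac = (-3)² − 4·(-2)·(-4) = -23
D < 0 ⇒ definite ⇒ every region one sign ⇒ single well

well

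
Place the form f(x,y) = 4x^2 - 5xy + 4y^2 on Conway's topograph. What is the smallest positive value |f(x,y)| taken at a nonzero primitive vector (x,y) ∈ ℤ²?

translate: b→3 (≡-5 mod 8), so (4,-5,4)→(4,3,3)
flip: (4,3,3)→(3,-3,4)
translate: b→3 (≡-3 mod 6), so (3,-3,4)→(3,3,4)
reduced (well bottom): (3,3,4) with a≤c, −a<b≤a
well minimum = a = 3

3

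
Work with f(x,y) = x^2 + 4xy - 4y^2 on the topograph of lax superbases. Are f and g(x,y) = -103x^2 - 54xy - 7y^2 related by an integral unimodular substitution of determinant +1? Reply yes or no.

D₁ = 32, D₂ = 32
river cycle of f (length 2): (-4, 4, 1), (1, 4, -4)
river cycle of g (length 2): (1, 4, -4), (-4, 4, 1)
cycles coincide ⇒ equivalent

yes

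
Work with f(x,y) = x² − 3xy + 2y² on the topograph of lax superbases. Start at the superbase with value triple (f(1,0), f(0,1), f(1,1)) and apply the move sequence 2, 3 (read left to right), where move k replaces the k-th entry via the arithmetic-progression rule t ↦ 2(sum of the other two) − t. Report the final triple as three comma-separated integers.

start (1,2,0) = (f(1,0),f(0,1),f(1,1))
replace slot 2: 2·(1+0) − 2 = 0 → (1,0,0)
replace slot 3: 2·(1+0) − 0 = 2 → (1,0,2)

1,0,2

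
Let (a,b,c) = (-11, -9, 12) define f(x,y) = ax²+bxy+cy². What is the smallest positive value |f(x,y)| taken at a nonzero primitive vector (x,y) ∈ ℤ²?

descent: ρ → (12,9,-11)  [lands on river]
river: ρ → (-11,13,10)
river: ρ → (10,7,-14)
river: ρ → (-14,21,3)
river: ρ → (3,21,-14)
river: ρ → (-14,7,10)
river: ρ → (10,13,-11)
river: ρ → (-11,9,12)
river: ρ → (12,15,-8)
river: ρ → (-8,17,10)
river: ρ → (10,23,-2)
river: ρ → (-2,21,21)
river: ρ → (21,21,-2)
river: ρ → (-2,23,10)
river: ρ → (10,17,-8)
river: ρ → (-8,15,12)
closes: descent 1, river 16
min |a| on river = 2

2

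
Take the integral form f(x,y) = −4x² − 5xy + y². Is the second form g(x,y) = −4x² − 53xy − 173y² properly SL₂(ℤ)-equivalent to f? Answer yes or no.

D₁ = 41, D₂ = 41
river cycle of f (length 10): (1, 5, -4), (-4, 3, 2), (2, 5, -2), (-2, 3, 4), (4, 5, -1), (-1, 5, 4), (4, 3, -2), (-2, 5, 2), (2, 3, -4), (-4, 5, 1)
river cycle of g (length 10): (-4, 3, 2), (2, 5, -2), (-2, 3, 4), (4, 5, -1), (-1, 5, 4), (4, 3, -2), (-2, 5, 2), (2, 3, -4), (-4, 5, 1), (1, 5, -4)
cycles coincide ⇒ equivalent

yes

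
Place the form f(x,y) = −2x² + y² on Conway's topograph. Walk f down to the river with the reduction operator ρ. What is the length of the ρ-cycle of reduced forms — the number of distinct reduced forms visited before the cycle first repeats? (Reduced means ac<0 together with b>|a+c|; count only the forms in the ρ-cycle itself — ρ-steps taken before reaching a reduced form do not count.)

D = 8, ⌊√D⌋ = 2
descent: ρ → (1,2,-1)  [lands on river]
river: ρ → (-1,2,1)
ρ-cycle length = 2 (tail of 1 descent step not counted)

2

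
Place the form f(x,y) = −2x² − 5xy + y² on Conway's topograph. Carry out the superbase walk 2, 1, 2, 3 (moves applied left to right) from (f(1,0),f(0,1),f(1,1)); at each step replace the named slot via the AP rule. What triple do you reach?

start (-2,1,-6) = (f(1,0),f(0,1),f(1,1))
replace slot 2: 2·((-2)+(-6)) − 1 = -17 → (-2,-17,-6)
replace slot 1: 2·((-17)+(-6)) − (-2) = -44 → (-44,-17,-6)
replace slot 2: 2·((-44)+(-6)) − (-17) = -83 → (-44,-83,-6)
replace slot 3: 2·((-44)+(-83)) − (-6) = -248 → (-44,-83,-248)

-44,-83,-248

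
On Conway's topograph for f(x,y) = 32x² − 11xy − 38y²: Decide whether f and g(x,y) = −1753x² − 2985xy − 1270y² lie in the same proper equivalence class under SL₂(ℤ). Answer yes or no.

D₁ = 4985, D₂ = 4985
river cycle of f (length 54): (-38, 11, 32), (32, 53, -17), (-17, 49, 38), (38, 27, -28), (-28, 29, 37), (37, 45, -20), (-20, 35, 47), (47, 59, -8), (-8, 69, 7), (7, 57, -62), … (44 more)
river cycle of g (length 54): (-38, 11, 32), (32, 53, -17), (-17, 49, 38), (38, 27, -28), (-28, 29, 37), (37, 45, -20), (-20, 35, 47), (47, 59, -8), (-8, 69, 7), (7, 57, -62), … (44 more)
cycles coincide ⇒ equivalent

yes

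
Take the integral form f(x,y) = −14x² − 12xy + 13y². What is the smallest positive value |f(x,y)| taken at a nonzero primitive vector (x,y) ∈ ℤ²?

descent: ρ → (13,12,-14)  [lands on river]
river: ρ → (-14,16,11)
river: ρ → (11,28,-2)
river: ρ → (-2,28,11)
river: ρ → (11,16,-14)
river: ρ → (-14,12,13)
river: ρ → (13,14,-13)
river: ρ → (-13,12,14)
river: ρ → (14,16,-11)
river: ρ → (-11,28,2)
river: ρ → (2,28,-11)
river: ρ → (-11,16,14)
river: ρ → (14,12,-13)
river: ρ → (-13,14,13)
closes: descent 1, river 14
min |a| on river = 2

2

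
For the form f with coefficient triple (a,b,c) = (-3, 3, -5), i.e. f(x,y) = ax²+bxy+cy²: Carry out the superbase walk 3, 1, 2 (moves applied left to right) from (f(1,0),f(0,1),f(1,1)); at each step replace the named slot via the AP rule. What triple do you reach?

start (-3,-5,-5) = (f(1,0),f(0,1),f(1,1))
replace slot 3: 2·((-3)+(-5)) − (-5) = -11 → (-3,-5,-11)
replace slot 1: 2·((-5)+(-11)) − (-3) = -29 → (-29,-5,-11)
replace slot 2: 2·((-29)+(-11)) − (-5) = -75 → (-29,-75,-11)

-29,-75,-11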